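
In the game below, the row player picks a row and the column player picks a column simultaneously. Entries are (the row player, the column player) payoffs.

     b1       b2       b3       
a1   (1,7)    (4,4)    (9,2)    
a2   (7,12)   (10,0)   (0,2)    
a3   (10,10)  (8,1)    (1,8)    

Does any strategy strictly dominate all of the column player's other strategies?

A strategy is strictly dominant if it gives the column player a strictly higher payoff than every other strategy, against every choice by the opponent.
b1 strictly dominates: vs a1: 7 > each of {4, 2}; vs a2: 12 > each of {0, 2}; vs a3: 10 > each of {1, 8}.

b1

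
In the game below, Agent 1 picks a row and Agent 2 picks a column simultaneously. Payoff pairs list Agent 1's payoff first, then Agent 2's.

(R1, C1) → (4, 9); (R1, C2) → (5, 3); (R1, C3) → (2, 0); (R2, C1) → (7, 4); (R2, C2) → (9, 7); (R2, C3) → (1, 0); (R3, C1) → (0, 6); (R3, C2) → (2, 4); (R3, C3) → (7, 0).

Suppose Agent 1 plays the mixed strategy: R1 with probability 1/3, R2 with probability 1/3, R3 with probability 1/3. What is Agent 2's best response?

C1

Compute Agent 2's expected payoff from each pure strategy against the given mix.
C1: (1/3)·9 + (1/3)·4 + (1/3)·6 = 19/3
C2: (1/3)·3 + (1/3)·7 + (1/3)·4 = 14/3
C3: (1/3)·0 + (1/3)·0 + (1/3)·0 = 0
Highest expected payoff is 19/3, from C1.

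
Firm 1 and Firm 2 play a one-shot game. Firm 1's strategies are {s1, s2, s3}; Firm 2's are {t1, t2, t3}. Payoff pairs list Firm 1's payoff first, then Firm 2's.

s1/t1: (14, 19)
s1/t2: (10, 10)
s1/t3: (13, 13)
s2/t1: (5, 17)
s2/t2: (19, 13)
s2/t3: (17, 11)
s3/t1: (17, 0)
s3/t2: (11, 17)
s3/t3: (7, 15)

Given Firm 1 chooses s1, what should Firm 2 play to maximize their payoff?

t1

With Firm 1 fixed at s1, Firm 2's payoffs are: t1 → 19, t2 → 10, t3 → 13.
The maximum is 19, achieved by t1.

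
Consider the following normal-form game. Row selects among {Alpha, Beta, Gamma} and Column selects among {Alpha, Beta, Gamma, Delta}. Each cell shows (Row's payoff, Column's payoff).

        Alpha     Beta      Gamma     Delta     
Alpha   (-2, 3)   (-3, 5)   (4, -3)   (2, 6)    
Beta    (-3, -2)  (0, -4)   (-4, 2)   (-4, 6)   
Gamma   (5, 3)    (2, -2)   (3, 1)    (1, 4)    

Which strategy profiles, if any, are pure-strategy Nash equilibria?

(Alpha, Delta)

A profile is a Nash equilibrium when each player is best-responding to the other.
Row's best responses — vs Alpha: Gamma (payoff 5); vs Beta: Gamma (payoff 2); vs Gamma: Alpha (payoff 4); vs Delta: Alpha (payoff 2).
Column's best responses — vs Alpha: Delta (payoff 6); vs Beta: Delta (payoff 6); vs Gamma: Delta (payoff 4).
The only mutual best response is (Alpha, Delta); neither player gains by switching there.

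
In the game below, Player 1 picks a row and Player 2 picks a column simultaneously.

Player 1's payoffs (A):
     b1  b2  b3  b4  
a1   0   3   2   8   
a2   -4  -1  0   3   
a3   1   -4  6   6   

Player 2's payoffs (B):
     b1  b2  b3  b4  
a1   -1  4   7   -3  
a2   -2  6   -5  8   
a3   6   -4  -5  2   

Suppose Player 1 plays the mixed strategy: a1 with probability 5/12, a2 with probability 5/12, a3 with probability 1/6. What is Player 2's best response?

Player 2's best reply maximizes expected payoff against the mix.
b1: (5/12)·(-1) + (5/12)·(-2) + (1/6)·6 = -1/4
b2: (5/12)·4 + (5/12)·6 + (1/6)·(-4) = 7/2
b3: (5/12)·7 + (5/12)·(-5) + (1/6)·(-5) = 0
b4: (5/12)·(-3) + (5/12)·8 + (1/6)·2 = 29/12
Highest expected payoff is 7/2, from b2.

b2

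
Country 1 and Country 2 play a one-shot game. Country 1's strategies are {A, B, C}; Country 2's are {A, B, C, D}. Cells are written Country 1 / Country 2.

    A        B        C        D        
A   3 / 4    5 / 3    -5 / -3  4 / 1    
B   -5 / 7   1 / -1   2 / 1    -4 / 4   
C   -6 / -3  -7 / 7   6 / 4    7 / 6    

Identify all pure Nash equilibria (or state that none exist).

Find each player's best response to every opponent strategy; NE are the intersections.
Country 1's best responses — vs A: A (payoff 3); vs B: A (payoff 5); vs C: C (payoff 6); vs D: C (payoff 7).
Country 2's best responses — vs A: A (payoff 4); vs B: A (payoff 7); vs C: B (payoff 7).
The only mutual best response is (A, A); neither player gains by switching there.

(A, A)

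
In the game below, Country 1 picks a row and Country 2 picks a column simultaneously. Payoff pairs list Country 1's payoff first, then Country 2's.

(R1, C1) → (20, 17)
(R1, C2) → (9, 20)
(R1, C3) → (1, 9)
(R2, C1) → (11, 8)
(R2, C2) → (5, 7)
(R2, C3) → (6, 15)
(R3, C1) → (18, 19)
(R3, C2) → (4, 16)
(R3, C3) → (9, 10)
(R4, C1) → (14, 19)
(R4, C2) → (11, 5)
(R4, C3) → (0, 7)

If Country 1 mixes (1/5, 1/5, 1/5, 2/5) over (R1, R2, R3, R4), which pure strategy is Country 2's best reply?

Country 2's best reply maximizes expected payoff against the mix.
C1: (1/5)·17 + (1/5)·8 + (1/5)·19 + (2/5)·19 = 82/5
C2: (1/5)·20 + (1/5)·7 + (1/5)·16 + (2/5)·5 = 53/5
C3: (1/5)·9 + (1/5)·15 + (1/5)·10 + (2/5)·7 = 48/5
Highest expected payoff is 82/5, from C1.

C1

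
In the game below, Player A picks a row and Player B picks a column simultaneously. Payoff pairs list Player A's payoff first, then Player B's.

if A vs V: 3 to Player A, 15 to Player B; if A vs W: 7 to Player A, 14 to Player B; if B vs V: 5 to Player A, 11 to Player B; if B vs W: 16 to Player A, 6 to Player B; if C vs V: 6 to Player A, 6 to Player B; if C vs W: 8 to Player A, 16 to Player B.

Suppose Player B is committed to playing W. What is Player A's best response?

B

With Player B fixed at W, Player A's payoffs are: A → 7, B → 16, C → 8.
The maximum is 16, achieved by B.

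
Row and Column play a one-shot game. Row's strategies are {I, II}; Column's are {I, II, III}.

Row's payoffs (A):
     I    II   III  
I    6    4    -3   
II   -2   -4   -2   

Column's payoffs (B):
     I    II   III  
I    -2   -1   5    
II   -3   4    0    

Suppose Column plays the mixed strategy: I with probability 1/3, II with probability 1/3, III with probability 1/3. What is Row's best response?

Row's best reply maximizes expected payoff against the mix.
I: (1/3)·6 + (1/3)·4 + (1/3)·(-3) = 7/3
II: (1/3)·(-2) + (1/3)·(-4) + (1/3)·(-2) = -8/3
Highest expected payoff is 7/3, from I.

I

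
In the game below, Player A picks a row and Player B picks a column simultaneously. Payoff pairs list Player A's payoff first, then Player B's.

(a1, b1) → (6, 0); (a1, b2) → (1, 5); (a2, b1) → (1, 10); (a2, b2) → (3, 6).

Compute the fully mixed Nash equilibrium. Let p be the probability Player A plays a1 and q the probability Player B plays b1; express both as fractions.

p = 4/9, q = 2/7

Each player's mixing probability is pinned down by making the *other* player indifferent.
Player B indifferent between b1 and b2: p·0 + (1−p)·10 = p·5 + (1−p)·6 ⟹ 10 + (-10)p = 6 + (-1)p ⟹ p = 4/9.
Player A indifferent between a1 and a2: q·6 + (1−q)·1 = q·1 + (1−q)·3 ⟹ 1 + 5q = 3 + (-2)q ⟹ q = 2/7.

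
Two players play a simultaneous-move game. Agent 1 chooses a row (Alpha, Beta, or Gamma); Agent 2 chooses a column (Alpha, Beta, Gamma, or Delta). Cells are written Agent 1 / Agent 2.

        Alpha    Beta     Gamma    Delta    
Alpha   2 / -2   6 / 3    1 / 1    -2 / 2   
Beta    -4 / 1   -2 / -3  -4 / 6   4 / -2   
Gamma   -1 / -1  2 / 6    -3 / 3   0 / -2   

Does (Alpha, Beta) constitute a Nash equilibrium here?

Holding Agent 2 at Beta: Agent 1 gets 6 from Alpha, versus -2 from Beta, 2 from Gamma. No profitable deviation for Agent 1.
Holding Agent 1 at Alpha: Agent 2 gets 3 from Beta, versus -2 from Alpha, 1 from Gamma, 2 from Delta. No profitable deviation for Agent 2 either.

Yes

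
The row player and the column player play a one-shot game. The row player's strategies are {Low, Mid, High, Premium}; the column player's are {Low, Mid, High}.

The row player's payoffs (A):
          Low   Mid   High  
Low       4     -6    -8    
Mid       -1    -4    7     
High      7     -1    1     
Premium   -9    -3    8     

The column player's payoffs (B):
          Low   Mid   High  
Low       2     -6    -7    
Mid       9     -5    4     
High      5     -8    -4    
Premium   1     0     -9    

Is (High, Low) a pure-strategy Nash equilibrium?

Yes

Holding the column player at Low: the row player gets 7 from High, versus 4 from Low, -1 from Mid, -9 from Premium. No profitable deviation for the row player.
Holding the row player at High: the column player gets 5 from Low, versus -8 from Mid, -4 from High. No profitable deviation for the column player either.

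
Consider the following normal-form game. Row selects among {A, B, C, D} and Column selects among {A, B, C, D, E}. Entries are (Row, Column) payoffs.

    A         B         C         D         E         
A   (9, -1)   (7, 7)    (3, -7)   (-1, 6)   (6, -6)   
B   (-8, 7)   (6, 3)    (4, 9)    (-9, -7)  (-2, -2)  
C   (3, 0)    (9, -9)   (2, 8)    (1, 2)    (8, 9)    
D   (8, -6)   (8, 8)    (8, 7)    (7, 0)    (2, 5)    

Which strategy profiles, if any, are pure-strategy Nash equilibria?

Find each player's best response to every opponent strategy; NE are the intersections.
Row's best responses — vs A: A (payoff 9); vs B: C (payoff 9); vs C: D (payoff 8); vs D: D (payoff 7); vs E: C (payoff 8).
Column's best responses — vs A: B (payoff 7); vs B: C (payoff 9); vs C: E (payoff 9); vs D: B (payoff 8).
The only mutual best response is (C, E); neither player gains by switching there.

(C, E)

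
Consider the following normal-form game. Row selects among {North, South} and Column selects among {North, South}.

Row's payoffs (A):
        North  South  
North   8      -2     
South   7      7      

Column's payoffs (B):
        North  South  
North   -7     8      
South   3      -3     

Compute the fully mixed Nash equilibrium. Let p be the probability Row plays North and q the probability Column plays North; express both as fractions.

p = 2/7, q = 9/10

In a mixed NE each player is indifferent between their pure strategies, so the opponent's mix sets the indifference.
Column indifferent between North and South: p·(-7) + (1−p)·3 = p·8 + (1−p)·(-3) ⟹ 3 + (-10)p = (-3) + 11p ⟹ p = 2/7.
Row indifferent between North and South: q·8 + (1−q)·(-2) = q·7 + (1−q)·7 ⟹ (-2) + 10q = 7 + 0q ⟹ q = 9/10.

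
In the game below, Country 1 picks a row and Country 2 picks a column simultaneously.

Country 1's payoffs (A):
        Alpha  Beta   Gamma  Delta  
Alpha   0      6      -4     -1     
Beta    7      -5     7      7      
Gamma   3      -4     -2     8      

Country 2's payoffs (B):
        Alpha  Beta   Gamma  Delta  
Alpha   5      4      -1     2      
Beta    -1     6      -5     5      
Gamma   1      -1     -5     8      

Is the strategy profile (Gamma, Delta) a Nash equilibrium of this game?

Holding Country 2 at Delta: Country 1 gets 8 from Gamma, versus -1 from Alpha, 7 from Beta. No profitable deviation for Country 1.
Holding Country 1 at Gamma: Country 2 gets 8 from Delta, versus 1 from Alpha, -1 from Beta, -5 from Gamma. No profitable deviation for Country 2 either.

Yes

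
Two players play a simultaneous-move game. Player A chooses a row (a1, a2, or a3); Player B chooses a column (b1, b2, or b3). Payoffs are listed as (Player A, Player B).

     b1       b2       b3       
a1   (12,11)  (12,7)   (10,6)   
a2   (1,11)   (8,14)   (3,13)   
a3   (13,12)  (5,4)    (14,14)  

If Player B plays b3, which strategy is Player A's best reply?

With Player B fixed at b3, Player A's payoffs are: a1 → 10, a2 → 3, a3 → 14.
The maximum is 14, achieved by a3.

a3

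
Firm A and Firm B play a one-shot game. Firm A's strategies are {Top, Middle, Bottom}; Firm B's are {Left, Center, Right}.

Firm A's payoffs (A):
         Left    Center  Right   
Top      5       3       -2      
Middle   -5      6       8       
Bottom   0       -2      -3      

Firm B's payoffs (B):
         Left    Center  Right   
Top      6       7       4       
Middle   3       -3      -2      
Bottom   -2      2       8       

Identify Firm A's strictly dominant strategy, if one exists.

Check whether one of Firm A's strategies beats all alternatives regardless of what the opponent does.
Top is not dominant: against Center, Middle gives 6 > 3.
Middle is not dominant: against Left, Top gives 5 > -5.
Bottom is not dominant: against Left, Top gives 5 > 0.
No single strategy is best against every opponent action.

No strictly dominant strategy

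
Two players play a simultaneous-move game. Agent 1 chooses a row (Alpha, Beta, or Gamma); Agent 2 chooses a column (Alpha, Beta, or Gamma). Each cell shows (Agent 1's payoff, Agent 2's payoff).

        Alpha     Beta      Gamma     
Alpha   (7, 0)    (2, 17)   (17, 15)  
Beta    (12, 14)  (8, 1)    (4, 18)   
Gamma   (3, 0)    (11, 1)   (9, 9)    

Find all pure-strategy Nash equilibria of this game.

There is no pure-strategy Nash equilibrium

A profile is a Nash equilibrium when each player is best-responding to the other.
Agent 1's best responses — vs Alpha: Beta (payoff 12); vs Beta: Gamma (payoff 11); vs Gamma: Alpha (payoff 17).
Agent 2's best responses — vs Alpha: Beta (payoff 17); vs Beta: Gamma (payoff 18); vs Gamma: Gamma (payoff 9).
No cell has both players best-responding. For instance, Agent 1's best reply to Gamma is Alpha, but against Alpha Agent 2 prefers Beta over Gamma.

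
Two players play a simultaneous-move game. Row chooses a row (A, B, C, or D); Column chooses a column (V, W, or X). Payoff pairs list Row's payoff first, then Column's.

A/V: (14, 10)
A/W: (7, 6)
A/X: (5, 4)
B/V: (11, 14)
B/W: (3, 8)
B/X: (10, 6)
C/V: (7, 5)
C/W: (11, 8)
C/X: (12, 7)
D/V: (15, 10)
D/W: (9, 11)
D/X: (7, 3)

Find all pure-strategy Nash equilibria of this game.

(C, W)

Check mutual best responses: a cell is a NE iff neither player can gain by unilaterally deviating.
Row's best responses — vs V: D (payoff 15); vs W: C (payoff 11); vs X: C (payoff 12).
Column's best responses — vs A: V (payoff 10); vs B: V (payoff 14); vs C: W (payoff 8); vs D: W (payoff 11).
The only mutual best response is (C, W); neither player gains by switching there.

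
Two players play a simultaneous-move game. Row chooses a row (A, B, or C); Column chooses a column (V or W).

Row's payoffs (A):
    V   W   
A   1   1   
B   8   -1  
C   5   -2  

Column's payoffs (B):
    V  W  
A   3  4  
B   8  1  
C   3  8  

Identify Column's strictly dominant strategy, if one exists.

Check whether one of Column's strategies beats all alternatives regardless of what the opponent does.
V is not dominant: against A, W gives 4 > 3.
W is not dominant: against B, V gives 8 > 1.
No single strategy is best against every opponent action.

None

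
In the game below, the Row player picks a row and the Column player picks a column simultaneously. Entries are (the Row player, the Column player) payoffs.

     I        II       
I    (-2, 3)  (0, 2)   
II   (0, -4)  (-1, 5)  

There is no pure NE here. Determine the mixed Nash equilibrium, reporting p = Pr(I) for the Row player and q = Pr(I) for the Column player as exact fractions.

p = 9/10, q = 1/3

Each player's mixing probability is pinned down by making the *other* player indifferent.
The Column player indifferent between I and II: p·3 + (1−p)·(-4) = p·2 + (1−p)·5 ⟹ (-4) + 7p = 5 + (-3)p ⟹ p = 9/10.
The Row player indifferent between I and II: q·(-2) + (1−q)·0 = q·0 + (1−q)·(-1) ⟹ 0 + (-2)q = (-1) + 1q ⟹ q = 1/3.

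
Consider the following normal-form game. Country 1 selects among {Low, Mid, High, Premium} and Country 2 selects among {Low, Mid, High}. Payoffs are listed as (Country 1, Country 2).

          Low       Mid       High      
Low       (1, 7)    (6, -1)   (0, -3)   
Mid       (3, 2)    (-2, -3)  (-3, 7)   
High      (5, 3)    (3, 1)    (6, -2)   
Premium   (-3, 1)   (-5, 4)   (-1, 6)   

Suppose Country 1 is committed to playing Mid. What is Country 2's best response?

With Country 1 fixed at Mid, Country 2's payoffs are: Low → 2, Mid → -3, High → 7.
The maximum is 7, achieved by High.

High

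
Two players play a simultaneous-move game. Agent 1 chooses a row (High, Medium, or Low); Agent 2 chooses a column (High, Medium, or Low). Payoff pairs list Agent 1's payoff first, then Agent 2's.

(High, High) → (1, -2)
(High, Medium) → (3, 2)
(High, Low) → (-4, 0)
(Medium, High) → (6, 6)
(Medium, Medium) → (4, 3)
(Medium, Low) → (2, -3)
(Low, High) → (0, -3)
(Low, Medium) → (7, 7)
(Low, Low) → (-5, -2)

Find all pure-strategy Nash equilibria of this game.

A profile is a Nash equilibrium when each player is best-responding to the other.
Agent 1's best responses — vs High: Medium (payoff 6); vs Medium: Low (payoff 7); vs Low: Medium (payoff 2).
Agent 2's best responses — vs High: Medium (payoff 2); vs Medium: High (payoff 6); vs Low: Medium (payoff 7).
Mutual best responses occur at (Medium, High) and (Low, Medium); at each, neither player gains by switching.

(Medium, High) and (Low, Medium)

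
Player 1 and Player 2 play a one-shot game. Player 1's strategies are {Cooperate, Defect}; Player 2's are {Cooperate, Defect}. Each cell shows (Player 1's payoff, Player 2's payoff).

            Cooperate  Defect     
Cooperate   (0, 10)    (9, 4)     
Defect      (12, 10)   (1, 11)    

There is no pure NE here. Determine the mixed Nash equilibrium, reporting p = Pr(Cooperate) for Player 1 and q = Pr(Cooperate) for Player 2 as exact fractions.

p = 1/7, q = 2/5

In a mixed NE each player is indifferent between their pure strategies, so the opponent's mix sets the indifference.
Player 2 indifferent between Cooperate and Defect: p·10 + (1−p)·10 = p·4 + (1−p)·11 ⟹ 10 + 0p = 11 + (-7)p ⟹ p = 1/7.
Player 1 indifferent between Cooperate and Defect: q·0 + (1−q)·9 = q·12 + (1−q)·1 ⟹ 9 + (-9)q = 1 + 11q ⟹ q = 2/5.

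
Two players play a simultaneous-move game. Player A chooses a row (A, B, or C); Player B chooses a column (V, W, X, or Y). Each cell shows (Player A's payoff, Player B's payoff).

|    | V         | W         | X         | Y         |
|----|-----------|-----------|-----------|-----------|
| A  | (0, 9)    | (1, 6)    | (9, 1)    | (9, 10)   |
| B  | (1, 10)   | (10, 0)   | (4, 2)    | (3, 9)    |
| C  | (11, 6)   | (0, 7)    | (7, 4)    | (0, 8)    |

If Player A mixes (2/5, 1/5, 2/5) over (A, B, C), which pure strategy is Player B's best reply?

Y

Player B's best reply maximizes expected payoff against the mix.
V: (2/5)·9 + (1/5)·10 + (2/5)·6 = 8
W: (2/5)·6 + (1/5)·0 + (2/5)·7 = 26/5
X: (2/5)·1 + (1/5)·2 + (2/5)·4 = 12/5
Y: (2/5)·10 + (1/5)·9 + (2/5)·8 = 9
Highest expected payoff is 9, from Y.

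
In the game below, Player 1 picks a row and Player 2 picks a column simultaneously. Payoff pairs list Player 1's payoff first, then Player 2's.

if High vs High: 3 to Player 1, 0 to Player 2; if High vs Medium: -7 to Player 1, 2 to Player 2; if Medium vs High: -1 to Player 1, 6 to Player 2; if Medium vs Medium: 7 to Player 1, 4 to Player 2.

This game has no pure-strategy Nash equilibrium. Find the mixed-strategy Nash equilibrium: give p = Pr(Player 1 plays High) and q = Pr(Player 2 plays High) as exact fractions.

In a mixed NE each player is indifferent between their pure strategies, so the opponent's mix sets the indifference.
Player 2 indifferent between High and Medium: p·0 + (1−p)·6 = p·2 + (1−p)·4 ⟹ 6 + (-6)p = 4 + (-2)p ⟹ p = 1/2.
Player 1 indifferent between High and Medium: q·3 + (1−q)·(-7) = q·(-1) + (1−q)·7 ⟹ (-7) + 10q = 7 + (-8)q ⟹ q = 7/9.

p = 1/2, q = 7/9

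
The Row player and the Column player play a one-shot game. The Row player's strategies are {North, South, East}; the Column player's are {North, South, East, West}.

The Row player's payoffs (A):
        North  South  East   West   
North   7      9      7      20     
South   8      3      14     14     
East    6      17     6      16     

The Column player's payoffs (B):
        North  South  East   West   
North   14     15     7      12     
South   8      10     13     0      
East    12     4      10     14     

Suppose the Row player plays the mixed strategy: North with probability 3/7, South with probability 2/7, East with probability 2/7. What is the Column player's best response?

The Column player's best reply maximizes expected payoff against the mix.
North: (3/7)·14 + (2/7)·8 + (2/7)·12 = 82/7
South: (3/7)·15 + (2/7)·10 + (2/7)·4 = 73/7
East: (3/7)·7 + (2/7)·13 + (2/7)·10 = 67/7
West: (3/7)·12 + (2/7)·0 + (2/7)·14 = 64/7
Highest expected payoff is 82/7, from North.

North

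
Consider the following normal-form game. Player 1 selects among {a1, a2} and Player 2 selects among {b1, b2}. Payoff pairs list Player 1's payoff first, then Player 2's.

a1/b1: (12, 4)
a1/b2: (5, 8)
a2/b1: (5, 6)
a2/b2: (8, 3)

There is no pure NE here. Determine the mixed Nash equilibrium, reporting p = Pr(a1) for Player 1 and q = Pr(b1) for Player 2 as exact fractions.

Each player's mixing probability is pinned down by making the *other* player indifferent.
Player 2 indifferent between b1 and b2: p·4 + (1−p)·6 = p·8 + (1−p)·3 ⟹ 6 + (-2)p = 3 + 5p ⟹ p = 3/7.
Player 1 indifferent between a1 and a2: q·12 + (1−q)·5 = q·5 + (1−q)·8 ⟹ 5 + 7q = 8 + (-3)q ⟹ q = 3/10.

p = 3/7, q = 3/10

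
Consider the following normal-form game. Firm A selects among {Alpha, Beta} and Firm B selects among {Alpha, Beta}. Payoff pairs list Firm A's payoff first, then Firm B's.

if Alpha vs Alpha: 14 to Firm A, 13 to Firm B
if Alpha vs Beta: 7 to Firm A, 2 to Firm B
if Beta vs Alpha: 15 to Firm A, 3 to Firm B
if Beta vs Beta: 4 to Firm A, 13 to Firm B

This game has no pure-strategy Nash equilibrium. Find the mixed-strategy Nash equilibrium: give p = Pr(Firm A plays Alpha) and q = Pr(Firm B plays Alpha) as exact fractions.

In a mixed NE each player is indifferent between their pure strategies, so the opponent's mix sets the indifference.
Firm B indifferent between Alpha and Beta: p·13 + (1−p)·3 = p·2 + (1−p)·13 ⟹ 3 + 10p = 13 + (-11)p ⟹ p = 10/21.
Firm A indifferent between Alpha and Beta: q·14 + (1−q)·7 = q·15 + (1−q)·4 ⟹ 7 + 7q = 4 + 11q ⟹ q = 3/4.

p = 10/21, q = 3/4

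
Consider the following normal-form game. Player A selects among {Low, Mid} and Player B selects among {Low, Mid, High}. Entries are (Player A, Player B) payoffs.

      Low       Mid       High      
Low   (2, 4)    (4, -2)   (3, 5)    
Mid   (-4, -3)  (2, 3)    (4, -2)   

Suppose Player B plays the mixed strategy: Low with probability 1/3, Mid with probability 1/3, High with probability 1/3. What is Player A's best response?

Low

Player A's best reply maximizes expected payoff against the mix.
Low: (1/3)·2 + (1/3)·4 + (1/3)·3 = 3
Mid: (1/3)·(-4) + (1/3)·2 + (1/3)·4 = 2/3
Highest expected payoff is 3, from Low.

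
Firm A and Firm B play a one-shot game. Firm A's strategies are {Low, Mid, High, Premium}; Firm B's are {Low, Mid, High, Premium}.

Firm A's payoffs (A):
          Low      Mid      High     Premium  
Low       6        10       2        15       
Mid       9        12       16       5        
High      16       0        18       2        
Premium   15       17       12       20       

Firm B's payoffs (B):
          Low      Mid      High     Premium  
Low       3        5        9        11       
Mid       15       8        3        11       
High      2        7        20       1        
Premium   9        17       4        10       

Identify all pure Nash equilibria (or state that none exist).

Check mutual best responses: a cell is a NE iff neither player can gain by unilaterally deviating.
Firm A's best responses — vs Low: High (payoff 16); vs Mid: Premium (payoff 17); vs High: High (payoff 18); vs Premium: Premium (payoff 20).
Firm B's best responses — vs Low: Premium (payoff 11); vs Mid: Low (payoff 15); vs High: High (payoff 20); vs Premium: Mid (payoff 17).
Mutual best responses occur at (High, High) and (Premium, Mid); at each, neither player gains by switching.

(High, High) and (Premium, Mid)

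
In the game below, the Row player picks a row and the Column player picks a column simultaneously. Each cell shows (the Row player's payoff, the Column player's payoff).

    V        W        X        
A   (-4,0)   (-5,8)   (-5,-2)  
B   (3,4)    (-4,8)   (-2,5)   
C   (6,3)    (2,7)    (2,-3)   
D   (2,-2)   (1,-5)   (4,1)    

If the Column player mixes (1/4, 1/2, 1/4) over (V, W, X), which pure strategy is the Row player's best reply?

C

The Row player's best reply maximizes expected payoff against the mix.
A: (1/4)·(-4) + (1/2)·(-5) + (1/4)·(-5) = -19/4
B: (1/4)·3 + (1/2)·(-4) + (1/4)·(-2) = -7/4
C: (1/4)·6 + (1/2)·2 + (1/4)·2 = 3
D: (1/4)·2 + (1/2)·1 + (1/4)·4 = 2
Highest expected payoff is 3, from C.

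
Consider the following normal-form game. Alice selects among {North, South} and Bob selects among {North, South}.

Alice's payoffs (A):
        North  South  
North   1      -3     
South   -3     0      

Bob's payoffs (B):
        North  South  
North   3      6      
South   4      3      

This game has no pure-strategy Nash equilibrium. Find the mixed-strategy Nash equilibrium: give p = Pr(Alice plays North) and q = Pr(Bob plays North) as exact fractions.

p = 1/4, q = 3/7

In a mixed NE each player is indifferent between their pure strategies, so the opponent's mix sets the indifference.
Bob indifferent between North and South: p·3 + (1−p)·4 = p·6 + (1−p)·3 ⟹ 4 + (-1)p = 3 + 3p ⟹ p = 1/4.
Alice indifferent between North and South: q·1 + (1−q)·(-3) = q·(-3) + (1−q)·0 ⟹ (-3) + 4q = 0 + (-3)q ⟹ q = 3/7.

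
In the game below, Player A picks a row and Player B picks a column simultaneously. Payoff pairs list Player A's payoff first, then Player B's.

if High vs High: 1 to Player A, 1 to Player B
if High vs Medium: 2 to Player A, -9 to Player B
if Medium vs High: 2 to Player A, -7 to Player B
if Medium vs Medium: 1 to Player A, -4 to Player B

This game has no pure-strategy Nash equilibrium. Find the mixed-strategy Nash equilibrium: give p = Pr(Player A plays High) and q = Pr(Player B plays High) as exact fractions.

p = 3/13, q = 1/2

In a mixed NE each player is indifferent between their pure strategies, so the opponent's mix sets the indifference.
Player B indifferent between High and Medium: p·1 + (1−p)·(-7) = p·(-9) + (1−p)·(-4) ⟹ (-7) + 8p = (-4) + (-5)p ⟹ p = 3/13.
Player A indifferent between High and Medium: q·1 + (1−q)·2 = q·2 + (1−q)·1 ⟹ 2 + (-1)q = 1 + 1q ⟹ q = 1/2.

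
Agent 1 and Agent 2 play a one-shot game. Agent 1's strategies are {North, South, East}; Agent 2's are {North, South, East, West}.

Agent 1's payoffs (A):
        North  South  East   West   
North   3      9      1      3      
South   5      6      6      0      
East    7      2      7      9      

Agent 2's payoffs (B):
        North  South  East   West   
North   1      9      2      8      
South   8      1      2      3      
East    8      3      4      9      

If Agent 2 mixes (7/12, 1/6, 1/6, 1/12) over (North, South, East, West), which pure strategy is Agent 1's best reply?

East

Compute Agent 1's expected payoff from each pure strategy against the given mix.
North: (7/12)·3 + (1/6)·9 + (1/6)·1 + (1/12)·3 = 11/3
South: (7/12)·5 + (1/6)·6 + (1/6)·6 + (1/12)·0 = 59/12
East: (7/12)·7 + (1/6)·2 + (1/6)·7 + (1/12)·9 = 19/3
Highest expected payoff is 19/3, from East.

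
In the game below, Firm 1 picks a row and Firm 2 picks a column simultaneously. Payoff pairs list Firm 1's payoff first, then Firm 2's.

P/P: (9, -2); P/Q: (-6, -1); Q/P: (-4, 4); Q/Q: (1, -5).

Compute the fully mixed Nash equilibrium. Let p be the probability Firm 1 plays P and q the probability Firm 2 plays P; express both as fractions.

p = 9/10, q = 7/20

Each player's mixing probability is pinned down by making the *other* player indifferent.
Firm 2 indifferent between P and Q: p·(-2) + (1−p)·4 = p·(-1) + (1−p)·(-5) ⟹ 4 + (-6)p = (-5) + 4p ⟹ p = 9/10.
Firm 1 indifferent between P and Q: q·9 + (1−q)·(-6) = q·(-4) + (1−q)·1 ⟹ (-6) + 15q = 1 + (-5)q ⟹ q = 7/20.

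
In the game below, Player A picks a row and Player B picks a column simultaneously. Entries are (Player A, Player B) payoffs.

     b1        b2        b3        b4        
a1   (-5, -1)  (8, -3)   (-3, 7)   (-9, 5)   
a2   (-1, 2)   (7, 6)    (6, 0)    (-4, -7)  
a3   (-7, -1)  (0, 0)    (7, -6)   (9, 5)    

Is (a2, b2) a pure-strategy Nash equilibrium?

Holding Player B at b2: Player A gets 7 from a2 but could get 8 by switching to a1. Player A has a profitable deviation.

No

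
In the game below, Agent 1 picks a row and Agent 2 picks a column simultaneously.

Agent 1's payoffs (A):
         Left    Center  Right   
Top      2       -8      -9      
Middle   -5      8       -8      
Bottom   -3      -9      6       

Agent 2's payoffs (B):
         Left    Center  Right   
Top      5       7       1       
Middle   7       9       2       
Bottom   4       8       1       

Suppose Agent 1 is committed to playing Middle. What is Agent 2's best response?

With Agent 1 fixed at Middle, Agent 2's payoffs are: Left → 7, Center → 9, Right → 2.
The maximum is 9, achieved by Center.

Center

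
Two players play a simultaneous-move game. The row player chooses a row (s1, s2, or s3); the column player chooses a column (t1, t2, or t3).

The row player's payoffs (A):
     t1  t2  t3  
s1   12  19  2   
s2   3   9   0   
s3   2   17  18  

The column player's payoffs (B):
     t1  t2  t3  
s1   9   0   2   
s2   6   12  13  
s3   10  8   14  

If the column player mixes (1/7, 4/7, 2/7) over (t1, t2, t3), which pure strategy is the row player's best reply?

s3

Compute the row player's expected payoff from each pure strategy against the given mix.
s1: (1/7)·12 + (4/7)·19 + (2/7)·2 = 92/7
s2: (1/7)·3 + (4/7)·9 + (2/7)·0 = 39/7
s3: (1/7)·2 + (4/7)·17 + (2/7)·18 = 106/7
Highest expected payoff is 106/7, from s3.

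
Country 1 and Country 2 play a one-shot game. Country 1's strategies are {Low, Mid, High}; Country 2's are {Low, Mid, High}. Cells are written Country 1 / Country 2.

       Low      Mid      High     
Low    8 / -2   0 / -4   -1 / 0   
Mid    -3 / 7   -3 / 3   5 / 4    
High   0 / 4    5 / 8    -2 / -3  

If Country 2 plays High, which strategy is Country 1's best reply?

With Country 2 fixed at High, Country 1's payoffs are: Low → -1, Mid → 5, High → -2.
The maximum is 5, achieved by Mid.

Mid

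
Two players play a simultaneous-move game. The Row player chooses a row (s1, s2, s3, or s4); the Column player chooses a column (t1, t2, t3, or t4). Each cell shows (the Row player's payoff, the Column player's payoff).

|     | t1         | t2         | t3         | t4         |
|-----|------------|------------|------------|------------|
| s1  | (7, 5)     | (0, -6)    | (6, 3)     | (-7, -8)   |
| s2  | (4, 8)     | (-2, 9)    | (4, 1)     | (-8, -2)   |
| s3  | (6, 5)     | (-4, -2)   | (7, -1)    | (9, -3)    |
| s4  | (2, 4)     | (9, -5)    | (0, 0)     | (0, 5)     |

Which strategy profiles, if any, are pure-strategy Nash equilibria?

Check mutual best responses: a cell is a NE iff neither player can gain by unilaterally deviating.
The Row player's best responses — vs t1: s1 (payoff 7); vs t2: s4 (payoff 9); vs t3: s3 (payoff 7); vs t4: s3 (payoff 9).
The Column player's best responses — vs s1: t1 (payoff 5); vs s2: t2 (payoff 9); vs s3: t1 (payoff 5); vs s4: t4 (payoff 5).
The only mutual best response is (s1, t1); neither player gains by switching there.

(s1, t1)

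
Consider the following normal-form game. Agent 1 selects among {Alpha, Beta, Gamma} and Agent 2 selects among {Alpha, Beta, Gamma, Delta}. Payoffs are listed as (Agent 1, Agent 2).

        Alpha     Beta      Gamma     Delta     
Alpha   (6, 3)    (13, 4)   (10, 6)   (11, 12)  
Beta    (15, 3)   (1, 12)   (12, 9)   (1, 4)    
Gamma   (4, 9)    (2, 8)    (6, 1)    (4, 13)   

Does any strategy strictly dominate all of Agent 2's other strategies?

A strategy is strictly dominant if it gives Agent 2 a strictly higher payoff than every other strategy, against every choice by the opponent.
Alpha is not dominant: against Alpha, Beta gives 4 > 3.
Beta is not dominant: against Alpha, Gamma gives 6 > 4.
Gamma is not dominant: against Alpha, Delta gives 12 > 6.
Delta is not dominant: against Beta, Beta gives 12 > 4.
No single strategy is best against every opponent action.

No strictly dominant strategy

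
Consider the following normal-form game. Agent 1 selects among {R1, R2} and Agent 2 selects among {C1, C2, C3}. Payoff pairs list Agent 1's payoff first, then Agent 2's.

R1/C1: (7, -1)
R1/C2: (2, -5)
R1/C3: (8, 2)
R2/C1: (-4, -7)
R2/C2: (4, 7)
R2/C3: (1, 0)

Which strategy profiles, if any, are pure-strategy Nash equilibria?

(R1, C3) and (R2, C2)

Check mutual best responses: a cell is a NE iff neither player can gain by unilaterally deviating.
Agent 1's best responses — vs C1: R1 (payoff 7); vs C2: R2 (payoff 4); vs C3: R1 (payoff 8).
Agent 2's best responses — vs R1: C3 (payoff 2); vs R2: C2 (payoff 7).
Mutual best responses occur at (R1, C3) and (R2, C2); at each, neither player gains by switching.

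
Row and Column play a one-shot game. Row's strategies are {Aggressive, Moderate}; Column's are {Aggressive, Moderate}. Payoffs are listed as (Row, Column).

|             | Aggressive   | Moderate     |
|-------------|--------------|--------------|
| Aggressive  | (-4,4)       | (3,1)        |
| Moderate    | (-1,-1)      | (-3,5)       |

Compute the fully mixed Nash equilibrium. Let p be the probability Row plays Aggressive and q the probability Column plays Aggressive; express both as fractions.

p = 2/3, q = 2/3

In a mixed NE each player is indifferent between their pure strategies, so the opponent's mix sets the indifference.
Column indifferent between Aggressive and Moderate: p·4 + (1−p)·(-1) = p·1 + (1−p)·5 ⟹ (-1) + 5p = 5 + (-4)p ⟹ p = 2/3.
Row indifferent between Aggressive and Moderate: q·(-4) + (1−q)·3 = q·(-1) + (1−q)·(-3) ⟹ 3 + (-7)q = (-3) + 2q ⟹ q = 2/3.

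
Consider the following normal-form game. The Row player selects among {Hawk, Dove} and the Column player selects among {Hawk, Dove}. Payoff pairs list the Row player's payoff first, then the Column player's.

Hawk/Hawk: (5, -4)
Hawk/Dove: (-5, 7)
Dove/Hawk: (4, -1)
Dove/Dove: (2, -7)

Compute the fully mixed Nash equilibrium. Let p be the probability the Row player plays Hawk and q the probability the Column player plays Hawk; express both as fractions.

p = 6/17, q = 7/8

Each player's mixing probability is pinned down by making the *other* player indifferent.
The Column player indifferent between Hawk and Dove: p·(-4) + (1−p)·(-1) = p·7 + (1−p)·(-7) ⟹ (-1) + (-3)p = (-7) + 14p ⟹ p = 6/17.
The Row player indifferent between Hawk and Dove: q·5 + (1−q)·(-5) = q·4 + (1−q)·2 ⟹ (-5) + 10q = 2 + 2q ⟹ q = 7/8.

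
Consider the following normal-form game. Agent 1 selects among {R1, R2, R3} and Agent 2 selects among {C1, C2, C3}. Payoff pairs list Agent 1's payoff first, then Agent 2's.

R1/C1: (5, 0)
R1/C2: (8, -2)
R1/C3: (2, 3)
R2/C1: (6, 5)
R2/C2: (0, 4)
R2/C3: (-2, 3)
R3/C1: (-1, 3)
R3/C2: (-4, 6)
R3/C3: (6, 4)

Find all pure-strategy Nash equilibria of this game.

(R2, C1)

Check mutual best responses: a cell is a NE iff neither player can gain by unilaterally deviating.
Agent 1's best responses — vs C1: R2 (payoff 6); vs C2: R1 (payoff 8); vs C3: R3 (payoff 6).
Agent 2's best responses — vs R1: C3 (payoff 3); vs R2: C1 (payoff 5); vs R3: C2 (payoff 6).
The only mutual best response is (R2, C1); neither player gains by switching there.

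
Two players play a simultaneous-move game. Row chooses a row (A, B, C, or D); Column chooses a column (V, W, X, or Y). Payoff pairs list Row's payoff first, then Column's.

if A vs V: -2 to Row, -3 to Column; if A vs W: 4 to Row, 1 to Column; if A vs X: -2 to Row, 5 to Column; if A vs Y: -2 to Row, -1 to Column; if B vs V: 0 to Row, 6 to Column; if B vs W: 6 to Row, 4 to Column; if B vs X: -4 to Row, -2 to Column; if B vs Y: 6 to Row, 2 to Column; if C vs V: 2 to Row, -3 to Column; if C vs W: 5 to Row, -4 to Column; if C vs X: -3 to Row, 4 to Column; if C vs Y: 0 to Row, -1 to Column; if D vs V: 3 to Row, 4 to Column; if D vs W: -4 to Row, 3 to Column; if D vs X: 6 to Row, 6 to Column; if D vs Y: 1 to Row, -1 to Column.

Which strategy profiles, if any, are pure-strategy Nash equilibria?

Find each player's best response to every opponent strategy; NE are the intersections.
Row's best responses — vs V: D (payoff 3); vs W: B (payoff 6); vs X: D (payoff 6); vs Y: B (payoff 6).
Column's best responses — vs A: X (payoff 5); vs B: V (payoff 6); vs C: X (payoff 4); vs D: X (payoff 6).
The only mutual best response is (D, X); neither player gains by switching there.

(D, X)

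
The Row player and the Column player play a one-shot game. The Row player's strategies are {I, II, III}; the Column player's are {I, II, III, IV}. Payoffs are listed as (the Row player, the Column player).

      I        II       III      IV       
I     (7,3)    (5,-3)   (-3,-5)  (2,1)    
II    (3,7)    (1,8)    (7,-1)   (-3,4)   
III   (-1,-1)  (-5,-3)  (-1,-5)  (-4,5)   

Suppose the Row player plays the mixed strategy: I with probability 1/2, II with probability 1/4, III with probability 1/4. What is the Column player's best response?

The Column player's best reply maximizes expected payoff against the mix.
I: (1/2)·3 + (1/4)·7 + (1/4)·(-1) = 3
II: (1/2)·(-3) + (1/4)·8 + (1/4)·(-3) = -1/4
III: (1/2)·(-5) + (1/4)·(-1) + (1/4)·(-5) = -4
IV: (1/2)·1 + (1/4)·4 + (1/4)·5 = 11/4
Highest expected payoff is 3, from I.

I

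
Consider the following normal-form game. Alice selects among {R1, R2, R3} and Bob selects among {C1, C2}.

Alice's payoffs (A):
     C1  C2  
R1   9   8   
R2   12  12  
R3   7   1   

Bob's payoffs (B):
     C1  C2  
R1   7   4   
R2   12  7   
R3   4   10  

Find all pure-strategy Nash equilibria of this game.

(R2, C1)

Find each player's best response to every opponent strategy; NE are the intersections.
Alice's best responses — vs C1: R2 (payoff 12); vs C2: R2 (payoff 12).
Bob's best responses — vs R1: C1 (payoff 7); vs R2: C1 (payoff 12); vs R3: C2 (payoff 10).
The only mutual best response is (R2, C1); neither player gains by switching there.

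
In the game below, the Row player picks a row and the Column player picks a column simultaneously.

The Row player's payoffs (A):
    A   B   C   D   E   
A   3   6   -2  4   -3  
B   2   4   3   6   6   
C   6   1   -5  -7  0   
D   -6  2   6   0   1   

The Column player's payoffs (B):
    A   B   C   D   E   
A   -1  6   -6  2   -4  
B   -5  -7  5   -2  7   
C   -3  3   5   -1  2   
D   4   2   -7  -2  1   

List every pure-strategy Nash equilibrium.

(A, B) and (B, E)

Check mutual best responses: a cell is a NE iff neither player can gain by unilaterally deviating.
The Row player's best responses — vs A: C (payoff 6); vs B: A (payoff 6); vs C: D (payoff 6); vs D: B (payoff 6); vs E: B (payoff 6).
The Column player's best responses — vs A: B (payoff 6); vs B: E (payoff 7); vs C: C (payoff 5); vs D: A (payoff 4).
Mutual best responses occur at (A, B) and (B, E); at each, neither player gains by switching.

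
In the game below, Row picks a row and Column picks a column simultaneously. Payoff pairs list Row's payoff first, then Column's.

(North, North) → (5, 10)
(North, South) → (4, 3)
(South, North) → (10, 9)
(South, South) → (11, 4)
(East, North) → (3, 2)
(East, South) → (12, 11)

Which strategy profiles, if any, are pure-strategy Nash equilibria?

Find each player's best response to every opponent strategy; NE are the intersections.
Row's best responses — vs North: South (payoff 10); vs South: East (payoff 12).
Column's best responses — vs North: North (payoff 10); vs South: North (payoff 9); vs East: South (payoff 11).
Mutual best responses occur at (South, North) and (East, South); at each, neither player gains by switching.

(South, North) and (East, South)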